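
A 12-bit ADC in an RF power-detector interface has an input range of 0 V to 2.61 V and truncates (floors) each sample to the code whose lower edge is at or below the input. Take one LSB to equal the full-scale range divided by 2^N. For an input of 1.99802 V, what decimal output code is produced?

V_FS = 2.61 V. LSB = 2.61 V / 2^12 ≈ 0.6372 mV.
code = ⌊(V_in − V_min)/LSB⌋ = ⌊(V_in − V_min) × 2^12 / range⌋
     = ⌊(1.99802 − (0)) × 4096 / 2.61⌋ = ⌊1.99802 × 4096/2.61⌋
     = ⌊3135.590⌋ = 3135.

3135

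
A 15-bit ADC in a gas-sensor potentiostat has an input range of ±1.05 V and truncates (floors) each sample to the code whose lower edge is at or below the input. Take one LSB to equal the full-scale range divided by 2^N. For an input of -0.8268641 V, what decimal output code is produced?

3481

Span: 1.05 V − (-1.05 V) = 2.1 V. LSB = 2.1 V / 2^15 ≈ 64.09 µV.
(V_in − V_min) × 2^15/range = (-0.8268641 − (-1.05)) × 32768/2.1 = 3481.770.
Floor → code = 3481.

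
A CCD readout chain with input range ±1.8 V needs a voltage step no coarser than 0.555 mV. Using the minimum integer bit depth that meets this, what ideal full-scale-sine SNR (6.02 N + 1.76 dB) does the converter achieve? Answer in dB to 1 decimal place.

80.0 dB

Full-scale range = 1.8 V − (-1.8 V) = 3.6 V.
3.6 V / 0.555 mV = 6486. Since 2^12 = 4096 and 2^13 = 8192, N = 13.
SNR = 6.02 × 13 + 1.76 = 80.02 dB.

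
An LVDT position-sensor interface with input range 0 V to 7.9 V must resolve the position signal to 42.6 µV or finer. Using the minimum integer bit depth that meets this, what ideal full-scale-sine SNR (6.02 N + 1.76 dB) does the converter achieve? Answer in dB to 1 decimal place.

Span = 7.9 V.
7.9 V / 42.6 µV = 185400. Since 2^17 = 131072 and 2^18 = 262144, N = 18.
Ideal SNR at N = 18: 6.02·18 + 1.76 = 110.1 dB.

110.1 dB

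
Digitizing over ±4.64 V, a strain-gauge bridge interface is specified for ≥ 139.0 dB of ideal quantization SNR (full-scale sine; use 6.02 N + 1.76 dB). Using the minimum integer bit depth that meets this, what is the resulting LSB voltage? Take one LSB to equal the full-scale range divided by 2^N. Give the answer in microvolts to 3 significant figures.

1.11 µV

Range = 4.64 − (-4.64) = 9.28 V.
Solving 6.02 N ≥ 139.0 − 1.76: N ≥ 22.797. Round up → N = 23.
Step size = 9.28/8388608 V = 1.11 µV.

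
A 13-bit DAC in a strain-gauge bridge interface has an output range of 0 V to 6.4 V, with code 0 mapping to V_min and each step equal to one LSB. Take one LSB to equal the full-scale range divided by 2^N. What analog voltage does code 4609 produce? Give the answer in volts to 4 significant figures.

3.601 V

V_FS = 6.4 V. LSB = 6.4 V / 2^13.
V_out = V_min + code × LSB = 0 V + 4609 × 6.4 V / 8192
      = 0 + 3.60078 = 3.60078 V.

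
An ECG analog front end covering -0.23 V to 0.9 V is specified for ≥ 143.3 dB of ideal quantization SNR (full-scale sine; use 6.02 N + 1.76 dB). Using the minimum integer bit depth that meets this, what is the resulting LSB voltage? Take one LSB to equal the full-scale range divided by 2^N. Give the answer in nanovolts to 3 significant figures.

67.4 nV

Full-scale range = 0.9 V − (-0.23 V) = 1.13 V.
N ≥ (143.3 − 1.76)/6.02 = 23.512 → N_min = 24.
Step size = 1.13/16777216 V = 67.4 nV.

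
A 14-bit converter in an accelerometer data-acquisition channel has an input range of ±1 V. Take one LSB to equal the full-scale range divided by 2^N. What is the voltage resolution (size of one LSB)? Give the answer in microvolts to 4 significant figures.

122.1 µV

Full-scale range = 1 V − (-1 V) = 2 V.
2^14 = 16384 levels.
LSB = 2 V / 2^14 = 122.1 µV.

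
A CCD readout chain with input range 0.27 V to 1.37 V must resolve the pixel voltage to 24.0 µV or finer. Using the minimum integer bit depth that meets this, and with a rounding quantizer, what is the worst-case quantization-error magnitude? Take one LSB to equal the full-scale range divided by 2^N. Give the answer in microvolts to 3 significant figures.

8.39 µV

Span: 1.37 V − (0.27 V) = 1.1 V.
Need 2^N ≥ 1.1 V / 24.0 µV = 45830 → N_min = 16.
One LSB is 1.1 V / 65536 = 16.785 µV.
Half an LSB is 8.39 µV.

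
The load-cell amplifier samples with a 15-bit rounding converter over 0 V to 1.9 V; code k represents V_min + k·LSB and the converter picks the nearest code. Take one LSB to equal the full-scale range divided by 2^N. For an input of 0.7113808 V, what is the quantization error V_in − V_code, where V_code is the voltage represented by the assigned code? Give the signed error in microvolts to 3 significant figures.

Full-scale range = 1.9 V. LSB = 1.9 V / 2^15 ≈ 57.98 µV.
Position in LSBs: (0.7113808 − (0)) × 32768/1.9 = 12268.6979; rounding gives k = 12269.
Reconstructed level: 0 + 12269 × 1.9/32768 V = 0.71139831543 V.
e = 0.7113808 − (0.71139831543) = −17.5 µV.

−17.5 µV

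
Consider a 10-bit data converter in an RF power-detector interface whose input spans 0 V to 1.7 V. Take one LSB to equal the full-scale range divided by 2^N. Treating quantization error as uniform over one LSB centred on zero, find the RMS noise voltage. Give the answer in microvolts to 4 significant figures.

479.2 µV

Span = 1.7 V.
LSB = 1.7 V / 2^10 = 1.66016 mV.
σ_q = LSB/√12 = 1.66016 mV/3.4641 = 479.2 µV.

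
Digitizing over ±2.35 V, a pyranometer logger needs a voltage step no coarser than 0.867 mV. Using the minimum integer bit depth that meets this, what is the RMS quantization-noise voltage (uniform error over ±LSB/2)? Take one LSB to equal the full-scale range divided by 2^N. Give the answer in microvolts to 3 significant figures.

The full-scale span is 2.35 − (-2.35) = 4.7 V.
Required number of levels: 4.7/0.867 mV = 5421.0; smallest N with 2^N ≥ that is 13.
LSB = 4.7 V ÷ 2^13 = 4.7/8192 V = 0.57373 mV.
σ_q = LSB/√12 = 0.57373 mV/3.4641 = 166 µV.

166 µV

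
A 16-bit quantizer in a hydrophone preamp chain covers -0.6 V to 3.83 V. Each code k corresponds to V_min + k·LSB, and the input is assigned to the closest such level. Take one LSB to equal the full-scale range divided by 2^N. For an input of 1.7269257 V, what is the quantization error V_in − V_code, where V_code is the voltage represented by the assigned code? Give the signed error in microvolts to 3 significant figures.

The full-scale span is 3.83 − (-0.6) = 4.43 V. LSB = 4.43 V / 2^16 ≈ 67.60 µV.
Position in LSBs: (1.7269257 − (-0.6)) × 65536/4.43 = 34423.7929; rounding gives k = 34424.
V_code = -0.6 + (34424/65536) × 4.43 = 1.7269396973 V.
e = 1.7269257 − (1.7269396973) = −14.0 µV.

−14.0 µV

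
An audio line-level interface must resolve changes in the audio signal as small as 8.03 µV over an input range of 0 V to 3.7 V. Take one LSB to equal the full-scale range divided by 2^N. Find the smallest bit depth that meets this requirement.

19 bits

V_FS = 3.7 V.
3.7 V / 8.03 µV = 460800. Since 2^18 = 262144 and 2^19 = 524288, N = 19.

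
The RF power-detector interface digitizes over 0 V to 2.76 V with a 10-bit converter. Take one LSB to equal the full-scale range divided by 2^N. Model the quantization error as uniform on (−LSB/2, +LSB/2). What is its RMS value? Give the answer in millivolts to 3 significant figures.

0.778 mV

Range is 2.76 V.
One LSB is 2.76 V / 1024 = 2.6953 mV.
σ_q = LSB/√12 = 2.6953 mV/3.4641 = 0.778 mV.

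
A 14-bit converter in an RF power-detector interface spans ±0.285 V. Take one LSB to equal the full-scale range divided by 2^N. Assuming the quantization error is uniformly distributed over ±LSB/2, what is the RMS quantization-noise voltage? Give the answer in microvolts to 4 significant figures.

10.04 µV

Full-scale range = 0.285 V − (-0.285 V) = 0.57 V.
Step size = 0.57/16384 V = 34.7900 µV.
V_rms = LSB/√12 = 34.7900 µV / √12 = 10.04 µV.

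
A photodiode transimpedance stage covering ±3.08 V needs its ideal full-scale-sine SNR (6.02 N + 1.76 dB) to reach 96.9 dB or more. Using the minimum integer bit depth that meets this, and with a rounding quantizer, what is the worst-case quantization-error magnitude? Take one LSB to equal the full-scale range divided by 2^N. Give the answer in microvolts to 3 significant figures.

47.0 µV

Full-scale range = 3.08 V − (-3.08 V) = 6.16 V.
Required N = ⌈(96.9 − 1.76)/6.02⌉ = ⌈15.804⌉ = 16.
LSB = 6.16 V / 2^16 = 93.994 µV.
|e|_max = LSB/2 = 47.0 µV.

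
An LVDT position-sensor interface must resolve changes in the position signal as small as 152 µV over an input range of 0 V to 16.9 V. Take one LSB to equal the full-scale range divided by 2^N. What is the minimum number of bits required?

Full-scale range = 16.9 V.
Levels needed ≥ 16.9/152 µV = 111200. 2^17 = 131072 suffices, so N_min = 17.

17 bits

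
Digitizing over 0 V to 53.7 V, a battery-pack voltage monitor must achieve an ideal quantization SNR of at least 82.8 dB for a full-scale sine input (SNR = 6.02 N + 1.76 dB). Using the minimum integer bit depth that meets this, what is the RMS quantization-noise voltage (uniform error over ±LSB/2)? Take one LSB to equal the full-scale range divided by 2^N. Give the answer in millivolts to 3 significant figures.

Span = 53.7 V.
6.02 N + 1.76 ≥ 82.8 gives N ≥ 13.462, so the minimum integer is 14.
Step size = 53.7/16384 V = 3.2776 mV.
σ_q = LSB/√12 = 3.2776 mV/3.4641 = 0.946 mV.

0.946 mV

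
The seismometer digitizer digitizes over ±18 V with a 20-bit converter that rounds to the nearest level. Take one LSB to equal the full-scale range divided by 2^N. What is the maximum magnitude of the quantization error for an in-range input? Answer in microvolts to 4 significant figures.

The full-scale span is 18 − (-18) = 36 V.
Step size = 36/1048576 V = 34.3323 µV.
A rounding quantizer has |error| ≤ LSB/2 = 17.17 µV.

17.17 µV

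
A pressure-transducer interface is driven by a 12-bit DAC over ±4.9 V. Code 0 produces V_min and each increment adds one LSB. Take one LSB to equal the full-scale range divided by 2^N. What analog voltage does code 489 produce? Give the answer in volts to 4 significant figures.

Span: 4.9 V − (-4.9 V) = 9.8 V. LSB = 9.8 V / 2^12.
V_out = -4.9 + 489 × (9.8/4096) V
      = -4.9 V + 1.16997 V = -3.73003 V.

-3.730 V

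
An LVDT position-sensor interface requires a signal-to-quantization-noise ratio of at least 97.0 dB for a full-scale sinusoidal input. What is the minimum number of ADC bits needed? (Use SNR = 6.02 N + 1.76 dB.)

Required N = ⌈(97.0 − 1.76)/6.02⌉ = ⌈15.821⌉ = 16.

16 bits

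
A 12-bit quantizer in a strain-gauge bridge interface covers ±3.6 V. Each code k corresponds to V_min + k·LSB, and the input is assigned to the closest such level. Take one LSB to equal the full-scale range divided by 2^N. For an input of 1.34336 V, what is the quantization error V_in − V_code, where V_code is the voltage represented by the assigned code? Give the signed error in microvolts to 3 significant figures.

+391 µV

Full-scale range = 3.6 V − (-3.6 V) = 7.2 V. LSB = 7.2 V / 2^12 ≈ 1.758 mV.
(1.34336 − (-3.6)) / LSB = 4.94336 × 4096/7.2 = 2812.2226. Nearest integer: k = 2812.
V_code = V_min + k × range/2^12 = -3.6 + 2812 × 7.2/4096 = 1.342968750 V.
Error = V_in − V_code = 1.34336 − (1.342968750) = +391 µV.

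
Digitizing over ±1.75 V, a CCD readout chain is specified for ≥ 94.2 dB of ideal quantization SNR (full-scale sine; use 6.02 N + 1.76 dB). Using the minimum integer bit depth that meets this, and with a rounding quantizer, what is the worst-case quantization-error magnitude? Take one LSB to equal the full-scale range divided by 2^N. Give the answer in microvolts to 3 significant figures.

Full-scale range = 1.75 V − (-1.75 V) = 3.5 V.
N ≥ (94.2 − 1.76)/6.02 = 15.355 → N_min = 16.
LSB = 3.5 V ÷ 2^16 = 3.5/65536 V = 53.406 µV.
Half an LSB is 26.7 µV.

26.7 µV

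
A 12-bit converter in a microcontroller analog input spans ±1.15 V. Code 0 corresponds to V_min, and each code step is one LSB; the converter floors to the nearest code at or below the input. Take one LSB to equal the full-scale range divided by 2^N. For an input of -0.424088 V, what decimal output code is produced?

1292

Range = 1.15 − (-1.15) = 2.3 V. LSB = 2.3 V / 2^12 ≈ 0.5615 mV.
V_in − V_min = -0.424088 − (-1.15) = 0.725912 V.
Divide by LSB: 0.725912 × 4096/2.3 = 1292.7546.
Truncating gives code 1292.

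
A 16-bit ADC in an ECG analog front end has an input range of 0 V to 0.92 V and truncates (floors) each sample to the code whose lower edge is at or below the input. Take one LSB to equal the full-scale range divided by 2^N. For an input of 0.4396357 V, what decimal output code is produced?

31317

Full-scale range = 0.92 V. LSB = 0.92 V / 2^16 ≈ 14.04 µV.
V_in − V_min = 0.4396357 − (0) = 0.4396357 V.
Divide by LSB: 0.4396357 × 65536/0.92 = 31317.3535.
Truncating gives code 31317.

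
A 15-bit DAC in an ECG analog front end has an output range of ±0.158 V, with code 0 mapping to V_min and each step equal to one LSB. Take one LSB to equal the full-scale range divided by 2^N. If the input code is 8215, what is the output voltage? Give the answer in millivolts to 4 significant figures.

-78.78 mV

Range = 0.158 − (-0.158) = 0.316 V. LSB = 0.316 V / 2^15.
V_out = V_min + code × LSB = -0.158 V + 8215 × 0.316 V / 32768
      = -0.158 V + 0.0792218 V = -0.0787782 V.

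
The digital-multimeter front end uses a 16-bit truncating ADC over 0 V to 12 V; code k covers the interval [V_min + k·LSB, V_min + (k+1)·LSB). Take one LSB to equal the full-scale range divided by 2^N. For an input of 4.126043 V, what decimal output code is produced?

22533

Span = 12 V. LSB = 12 V / 2^16 ≈ 183.1 µV.
code = ⌊(V_in − V_min)/LSB⌋ = ⌊(V_in − V_min) × 2^16 / range⌋
     = ⌊(4.126043 − (0)) × 65536 / 12⌋ = ⌊4.126043 × 65536/12⌋
     = ⌊22533.696⌋ = 22533.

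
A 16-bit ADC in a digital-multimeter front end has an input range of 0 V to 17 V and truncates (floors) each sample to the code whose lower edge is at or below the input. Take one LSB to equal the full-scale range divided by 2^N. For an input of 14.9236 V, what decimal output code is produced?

V_FS = 17 V. LSB = 17 V / 2^16 ≈ 259.4 µV.
(V_in − V_min) × 2^16/range = (14.9236 − (0)) × 65536/17 = 57531.356.
Floor → code = 57531.

57531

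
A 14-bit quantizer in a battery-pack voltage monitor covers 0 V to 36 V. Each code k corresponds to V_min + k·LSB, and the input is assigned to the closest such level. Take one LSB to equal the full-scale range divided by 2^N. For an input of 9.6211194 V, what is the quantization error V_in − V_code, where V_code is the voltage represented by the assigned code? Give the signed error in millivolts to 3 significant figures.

Range is 36 V. LSB = 36 V / 2^14 ≈ 2.197 mV.
(V_in − V_min)/LSB = (9.6211194 − (0)) × 16384/36 = 4378.6783 → nearest code k = 4379.
V_code = 0 + (4379/16384) × 36 = 9.6218261719 V.
Error = V_in − V_code = 9.6211194 − (9.6218261719) = −0.707 mV.

−0.707 mV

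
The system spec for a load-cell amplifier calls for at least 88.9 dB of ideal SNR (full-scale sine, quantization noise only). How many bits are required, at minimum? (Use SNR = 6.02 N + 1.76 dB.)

15 bits

N ≥ (88.9 − 1.76)/6.02 = 14.475 → N_min = 15.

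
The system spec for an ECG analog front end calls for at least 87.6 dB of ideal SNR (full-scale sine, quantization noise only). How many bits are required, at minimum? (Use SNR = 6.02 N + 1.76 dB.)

15 bits

6.02 N + 1.76 ≥ 87.6 gives N ≥ 14.259, so the minimum integer is 15.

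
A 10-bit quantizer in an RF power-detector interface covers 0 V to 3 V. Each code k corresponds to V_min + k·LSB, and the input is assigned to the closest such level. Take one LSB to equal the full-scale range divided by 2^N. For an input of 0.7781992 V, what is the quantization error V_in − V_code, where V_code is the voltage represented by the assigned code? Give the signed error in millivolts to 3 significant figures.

−1.10 mV

Span = 3 V. LSB = 3 V / 2^10 ≈ 2.930 mV.
Position in LSBs: (0.7781992 − (0)) × 1024/3 = 265.6253; rounding gives k = 266.
Reconstructed level: 0 + 266 × 3/1024 V = 0.7792968750 V.
e = 0.7781992 − (0.7792968750) = −1.10 mV.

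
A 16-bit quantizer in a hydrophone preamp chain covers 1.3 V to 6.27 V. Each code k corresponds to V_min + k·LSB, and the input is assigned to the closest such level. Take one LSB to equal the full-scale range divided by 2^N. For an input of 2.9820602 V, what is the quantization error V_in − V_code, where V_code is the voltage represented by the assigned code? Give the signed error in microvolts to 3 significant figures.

Range = 6.27 − (1.3) = 4.97 V. LSB = 4.97 V / 2^16 ≈ 75.84 µV.
(V_in − V_min)/LSB = (2.9820602 − (1.3)) × 65536/4.97 = 22180.1805 → nearest code k = 22180.
V_code = V_min + k × range/2^16 = 1.3 + 22180 × 4.97/65536 = 2.9820465088 V.
Error = V_in − V_code = 2.9820602 − (2.9820465088) = +13.7 µV.

+13.7 µV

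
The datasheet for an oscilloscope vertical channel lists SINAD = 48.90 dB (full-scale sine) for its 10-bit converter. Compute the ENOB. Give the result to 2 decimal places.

ENOB = (48.90 − 1.76)/6.02 = 7.8306 bits.

7.83 bits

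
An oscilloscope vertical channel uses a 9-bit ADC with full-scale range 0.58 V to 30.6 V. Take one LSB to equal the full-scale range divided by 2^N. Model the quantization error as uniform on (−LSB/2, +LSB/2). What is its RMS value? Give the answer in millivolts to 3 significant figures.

Range = 30.6 − (0.58) = 30.02 V.
LSB = 30.02 V ÷ 2^9 = 30.02/512 V = 58.633 mV.
σ_q = LSB/√12 = 58.633 mV/3.4641 = 16.9 mV.

16.9 mV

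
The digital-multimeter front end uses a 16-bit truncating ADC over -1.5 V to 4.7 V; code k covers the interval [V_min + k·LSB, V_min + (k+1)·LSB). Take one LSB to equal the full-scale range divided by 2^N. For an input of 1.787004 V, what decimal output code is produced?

Span: 4.7 V − (-1.5 V) = 6.2 V. LSB = 6.2 V / 2^16 ≈ 94.60 µV.
code = ⌊(V_in − V_min)/LSB⌋ = ⌊(V_in − V_min) × 2^16 / range⌋
     = ⌊(1.787004 − (-1.5)) × 65536 / 6.2⌋ = ⌊3.287004 × 65536/6.2⌋
     = ⌊34744.693⌋ = 34744.

34744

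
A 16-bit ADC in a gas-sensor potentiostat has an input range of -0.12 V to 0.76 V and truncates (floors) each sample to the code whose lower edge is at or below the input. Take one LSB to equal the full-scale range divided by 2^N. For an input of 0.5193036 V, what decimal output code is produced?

Range = 0.76 − (-0.12) = 0.88 V. LSB = 0.88 V / 2^16 ≈ 13.43 µV.
(V_in − V_min) × 2^16/range = (0.5193036 − (-0.12)) × 65536/0.88 = 47610.683.
Floor → code = 47610.

47610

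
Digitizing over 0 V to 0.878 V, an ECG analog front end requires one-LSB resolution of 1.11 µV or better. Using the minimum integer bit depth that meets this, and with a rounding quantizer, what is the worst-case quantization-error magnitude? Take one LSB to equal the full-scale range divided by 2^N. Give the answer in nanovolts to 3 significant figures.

V_FS = 0.878 V.
Levels needed ≥ 0.878/1.11 µV = 791000. 2^20 = 1048576 suffices, so N_min = 20.
LSB = 0.878 V ÷ 2^20 = 0.878/1048576 V = 0.83733 µV.
Max error for round-to-nearest is LSB/2 = 419 nV.

419 nV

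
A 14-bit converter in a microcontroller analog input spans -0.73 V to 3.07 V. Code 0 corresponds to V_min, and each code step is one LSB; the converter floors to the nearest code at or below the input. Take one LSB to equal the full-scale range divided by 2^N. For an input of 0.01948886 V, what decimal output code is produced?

Full-scale range = 3.07 V − (-0.73 V) = 3.8 V. LSB = 3.8 V / 2^14 ≈ 231.9 µV.
code = ⌊(V_in − V_min)/LSB⌋ = ⌊(V_in − V_min) × 2^14 / range⌋
     = ⌊(0.01948886 − (-0.73)) × 16384 / 3.8⌋ = ⌊0.74948886 × 16384/3.8⌋
     = ⌊3231.480⌋ = 3231.

3231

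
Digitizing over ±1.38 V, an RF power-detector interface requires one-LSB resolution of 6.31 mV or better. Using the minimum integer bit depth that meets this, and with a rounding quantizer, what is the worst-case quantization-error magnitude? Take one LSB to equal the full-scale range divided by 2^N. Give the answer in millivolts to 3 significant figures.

Span: 1.38 V − (-1.38 V) = 2.76 V.
Levels needed ≥ 2.76/6.31 mV = 437.4. 2^9 = 512 suffices, so N_min = 9.
LSB = 2.76 V / 2^9 = 5.3906 mV.
|e|_max = LSB/2 = 2.70 mV.

2.70 mV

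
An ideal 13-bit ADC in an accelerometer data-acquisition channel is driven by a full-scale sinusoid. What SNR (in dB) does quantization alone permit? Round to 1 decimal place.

80.0 dB

For an ideal N-bit converter with full-scale sine input, SNR = 6.02 N + 1.76 dB. SNR = 6.02 × 13 + 1.76 = 78.26 + 1.76 = 80.02 dB.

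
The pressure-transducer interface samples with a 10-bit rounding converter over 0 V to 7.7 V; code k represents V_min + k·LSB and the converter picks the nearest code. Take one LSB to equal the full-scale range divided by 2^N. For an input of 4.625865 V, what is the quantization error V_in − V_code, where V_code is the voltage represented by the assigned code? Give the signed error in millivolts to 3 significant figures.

+1.35 mV

Range is 7.7 V. LSB = 7.7 V / 2^10 ≈ 7.520 mV.
Position in LSBs: (4.625865 − (0)) × 1024/7.7 = 615.1800; rounding gives k = 615.
V_code = V_min + k × range/2^10 = 0 + 615 × 7.7/1024 = 4.624511719 V.
V_in − V_code = 4.625865 − (4.624511719) = +1.35 mV.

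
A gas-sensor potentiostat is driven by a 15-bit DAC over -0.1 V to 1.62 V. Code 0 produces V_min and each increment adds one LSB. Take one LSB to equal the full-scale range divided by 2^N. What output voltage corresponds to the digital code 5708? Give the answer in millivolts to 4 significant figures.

Range = 1.62 − (-0.1) = 1.72 V. LSB = 1.72 V / 2^15.
V_out = -0.1 + 5708 × (1.72/32768) V
      = -0.1 + 0.299614 = 0.199614 V.

199.6 mV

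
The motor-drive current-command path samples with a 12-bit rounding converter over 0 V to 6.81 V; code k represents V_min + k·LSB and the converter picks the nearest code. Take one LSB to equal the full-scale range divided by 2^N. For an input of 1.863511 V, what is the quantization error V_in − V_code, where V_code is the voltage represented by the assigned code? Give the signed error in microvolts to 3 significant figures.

Full-scale range = 6.81 V. LSB = 6.81 V / 2^12 ≈ 1.663 mV.
(1.863511 − (0)) / LSB = 1.863511 × 4096/6.81 = 1120.8430. Nearest integer: k = 1121.
V_code = V_min + k × range/2^12 = 0 + 1121 × 6.81/4096 = 1.863771973 V.
V_in − V_code = 1.863511 − (1.863771973) = −261 µV.

−261 µV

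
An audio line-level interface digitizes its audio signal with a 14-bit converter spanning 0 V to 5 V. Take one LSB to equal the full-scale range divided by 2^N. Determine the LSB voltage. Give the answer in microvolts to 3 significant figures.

305 µV

Full-scale range = 5 V.
2^14 = 16384 levels.
One LSB is 5 V / 16384 = 305 µV.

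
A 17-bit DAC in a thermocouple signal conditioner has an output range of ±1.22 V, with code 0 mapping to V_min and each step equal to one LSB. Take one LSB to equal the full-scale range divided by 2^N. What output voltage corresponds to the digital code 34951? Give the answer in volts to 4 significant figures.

-0.5694 V

Span: 1.22 V − (-1.22 V) = 2.44 V. LSB = 2.44 V / 2^17.
V_out = V_min + code × LSB = -1.22 V + 34951 × 2.44 V / 131072
      = -1.22 + 0.650638 = -0.569362 V.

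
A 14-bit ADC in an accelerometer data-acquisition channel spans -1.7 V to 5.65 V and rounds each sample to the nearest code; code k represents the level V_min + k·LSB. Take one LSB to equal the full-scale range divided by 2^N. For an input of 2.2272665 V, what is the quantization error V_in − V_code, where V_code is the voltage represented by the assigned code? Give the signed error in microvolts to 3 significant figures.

Span: 5.65 V − (-1.7 V) = 7.35 V. LSB = 7.35 V / 2^14 ≈ 448.6 µV.
Position in LSBs: (2.2272665 − (-1.7)) × 16384/7.35 = 8754.3312; rounding gives k = 8754.
V_code = -1.7 + (8754/16384) × 7.35 = 2.2271179199 V.
e = 2.2272665 − (2.2271179199) = +149 µV.

+149 µV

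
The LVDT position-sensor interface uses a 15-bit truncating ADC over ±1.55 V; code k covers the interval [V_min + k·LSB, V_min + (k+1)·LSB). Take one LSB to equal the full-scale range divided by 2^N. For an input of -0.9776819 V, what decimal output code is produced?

6049

Span: 1.55 V − (-1.55 V) = 3.1 V. LSB = 3.1 V / 2^15 ≈ 94.60 µV.
V_in − V_min = -0.9776819 − (-1.55) = 0.5723181 V.
Divide by LSB: 0.5723181 × 32768/3.1 = 6049.5869.
Truncating gives code 6049.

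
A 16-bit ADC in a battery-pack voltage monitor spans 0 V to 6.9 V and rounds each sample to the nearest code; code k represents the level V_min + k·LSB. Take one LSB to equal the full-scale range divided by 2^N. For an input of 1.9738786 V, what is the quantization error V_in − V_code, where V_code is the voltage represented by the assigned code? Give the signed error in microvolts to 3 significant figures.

Span = 6.9 V. LSB = 6.9 V / 2^16 ≈ 105.3 µV.
Position in LSBs: (1.9738786 − (0)) × 65536/6.9 = 18747.8417; rounding gives k = 18748.
Reconstructed level: 0 + 18748 × 6.9/65536 V = 1.9738952637 V.
V_in − V_code = 1.9738786 − (1.9738952637) = −16.7 µV.

−16.7 µV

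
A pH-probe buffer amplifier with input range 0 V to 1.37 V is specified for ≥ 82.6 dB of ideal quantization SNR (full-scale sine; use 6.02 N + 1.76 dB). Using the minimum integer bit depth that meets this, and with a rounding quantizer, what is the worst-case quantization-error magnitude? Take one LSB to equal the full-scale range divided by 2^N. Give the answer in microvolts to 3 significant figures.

41.8 µV

Span = 1.37 V.
Required N = ⌈(82.6 − 1.76)/6.02⌉ = ⌈13.429⌉ = 14.
LSB = 1.37 V / 2^14 = 83.618 µV.
Max error for round-to-nearest is LSB/2 = 41.8 µV.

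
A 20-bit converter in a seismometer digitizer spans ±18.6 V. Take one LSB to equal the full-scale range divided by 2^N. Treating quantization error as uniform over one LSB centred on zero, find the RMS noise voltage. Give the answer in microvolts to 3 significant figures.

Span: 18.6 V − (-18.6 V) = 37.2 V.
One LSB is 37.2 V / 1048576 = 35.477 µV.
For a uniform distribution on [−LSB/2, +LSB/2], V_rms = LSB/√12 = 35.477 µV/3.4641 = 10.2 µV.

10.2 µV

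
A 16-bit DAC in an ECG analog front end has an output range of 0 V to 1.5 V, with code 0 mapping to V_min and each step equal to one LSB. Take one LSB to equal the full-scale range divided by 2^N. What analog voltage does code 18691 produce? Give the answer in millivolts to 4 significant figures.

Range is 1.5 V. LSB = 1.5 V / 2^16.
Output = V_min + (18691/65536) × range = 0 + 0.285202 × 1.5 V
      = 0 + 0.427803 = 0.427803 V.

427.8 mV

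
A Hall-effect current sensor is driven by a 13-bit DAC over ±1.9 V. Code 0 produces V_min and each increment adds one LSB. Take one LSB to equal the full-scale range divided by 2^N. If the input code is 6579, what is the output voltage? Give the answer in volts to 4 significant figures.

Span: 1.9 V − (-1.9 V) = 3.8 V. LSB = 3.8 V / 2^13.
Output = V_min + (6579/8192) × range = -1.9 + 0.803101 × 3.8 V
      = -1.9 + 3.05178 = 1.15178 V.

1.152 V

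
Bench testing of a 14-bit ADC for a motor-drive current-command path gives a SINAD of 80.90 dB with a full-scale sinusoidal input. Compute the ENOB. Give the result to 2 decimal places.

13.15 bits

Inverting SNR = 6.02 N + 1.76: N_eff = (80.90 − 1.76)/6.02 = 13.1462.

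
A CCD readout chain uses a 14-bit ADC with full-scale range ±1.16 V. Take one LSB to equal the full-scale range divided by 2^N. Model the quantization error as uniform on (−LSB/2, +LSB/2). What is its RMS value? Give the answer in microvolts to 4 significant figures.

40.88 µV

Range = 1.16 − (-1.16) = 2.32 V.
LSB = 2.32 V / 2^14 = 141.602 µV.
RMS of a uniform error over width LSB is LSB/√12 = 40.88 µV.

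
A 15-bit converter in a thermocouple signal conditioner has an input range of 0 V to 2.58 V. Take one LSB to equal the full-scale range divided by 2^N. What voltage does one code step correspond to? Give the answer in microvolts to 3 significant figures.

Range is 2.58 V.
There are 2^15 = 32768 steps.
LSB = 2.58 V / 2^15 = 78.7 µV.

78.7 µV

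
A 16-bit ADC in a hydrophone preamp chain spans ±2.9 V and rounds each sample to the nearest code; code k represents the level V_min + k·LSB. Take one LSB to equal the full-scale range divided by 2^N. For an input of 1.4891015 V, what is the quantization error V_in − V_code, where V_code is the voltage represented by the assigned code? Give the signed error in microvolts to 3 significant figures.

Span: 2.9 V − (-2.9 V) = 5.8 V. LSB = 5.8 V / 2^16 ≈ 88.50 µV.
(1.4891015 − (-2.9)) / LSB = 4.3891015 × 65536/5.8 = 49593.8200. Nearest integer: k = 49594.
V_code = V_min + k × range/2^16 = -2.9 + 49594 × 5.8/65536 = 1.4891174316 V.
e = 1.4891015 − (1.4891174316) = −15.9 µV.

−15.9 µV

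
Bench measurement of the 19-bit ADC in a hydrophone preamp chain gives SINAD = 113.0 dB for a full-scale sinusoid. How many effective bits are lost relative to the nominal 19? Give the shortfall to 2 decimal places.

0.52 bits

Effective bits = (113.0 − 1.76)/6.02 = 18.4784.
Lost resolution: 19 − 18.4784 = 0.5216 bits.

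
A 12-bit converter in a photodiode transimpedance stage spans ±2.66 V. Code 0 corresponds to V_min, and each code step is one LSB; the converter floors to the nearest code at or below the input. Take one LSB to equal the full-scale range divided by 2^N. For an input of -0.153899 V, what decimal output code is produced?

Range = 2.66 − (-2.66) = 5.32 V. LSB = 5.32 V / 2^12 ≈ 1.299 mV.
code = ⌊(V_in − V_min)/LSB⌋ = ⌊(V_in − V_min) × 2^12 / range⌋
     = ⌊(-0.153899 − (-2.66)) × 4096 / 5.32⌋ = ⌊2.506101 × 4096/5.32⌋
     = ⌊1929.509⌋ = 1929.

1929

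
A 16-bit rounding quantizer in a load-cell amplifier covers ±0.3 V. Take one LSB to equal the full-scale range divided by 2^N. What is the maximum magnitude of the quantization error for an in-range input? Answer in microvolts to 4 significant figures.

Range = 0.3 − (-0.3) = 0.6 V.
LSB = 0.6 V ÷ 2^16 = 0.6/65536 V = 9.15527 µV.
Worst-case error for round-to-nearest is half an LSB: 4.578 µV.

4.578 µV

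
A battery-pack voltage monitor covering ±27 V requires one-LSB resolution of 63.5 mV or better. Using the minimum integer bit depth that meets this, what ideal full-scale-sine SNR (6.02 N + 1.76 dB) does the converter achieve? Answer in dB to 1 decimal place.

62.0 dB

Span: 27 V − (-27 V) = 54 V.
Required number of levels: 54/63.5 mV = 850.39; smallest N with 2^N ≥ that is 10.
6.02(10) + 1.76 = 61.96 dB.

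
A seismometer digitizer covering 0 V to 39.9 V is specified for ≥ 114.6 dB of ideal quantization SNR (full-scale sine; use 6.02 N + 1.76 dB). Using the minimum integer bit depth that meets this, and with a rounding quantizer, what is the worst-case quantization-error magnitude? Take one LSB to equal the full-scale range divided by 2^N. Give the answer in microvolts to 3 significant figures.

38.1 µV

V_FS = 39.9 V.
Solving 6.02 N ≥ 114.6 − 1.76: N ≥ 18.744. Round up → N = 19.
LSB = 39.9 V ÷ 2^19 = 39.9/524288 V = 76.103 µV.
|e|_max = LSB/2 = 38.1 µV.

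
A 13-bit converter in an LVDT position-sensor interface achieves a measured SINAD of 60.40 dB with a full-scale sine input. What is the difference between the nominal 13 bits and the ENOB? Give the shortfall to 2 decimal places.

3.26 bits

Effective bits = (60.40 − 1.76)/6.02 = 9.7409.
Shortfall = 13 − 9.7409 = 3.2591 bits.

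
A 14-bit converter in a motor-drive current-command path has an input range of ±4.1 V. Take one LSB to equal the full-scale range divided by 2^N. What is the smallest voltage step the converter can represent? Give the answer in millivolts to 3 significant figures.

0.500 mV

Full-scale range = 4.1 V − (-4.1 V) = 8.2 V.
There are 2^14 = 16384 steps.
LSB = 8.2 V ÷ 2^14 = 8.2/16384 V = 0.500 mV.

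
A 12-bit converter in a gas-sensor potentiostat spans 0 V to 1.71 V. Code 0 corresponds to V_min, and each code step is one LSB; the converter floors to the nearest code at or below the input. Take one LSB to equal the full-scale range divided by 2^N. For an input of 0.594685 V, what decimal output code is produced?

Range is 1.71 V. LSB = 1.71 V / 2^12 ≈ 417.5 µV.
V_in − V_min = 0.594685 − (0) = 0.594685 V.
Divide by LSB: 0.594685 × 4096/1.71 = 1424.4618.
Truncating gives code 1424.

1424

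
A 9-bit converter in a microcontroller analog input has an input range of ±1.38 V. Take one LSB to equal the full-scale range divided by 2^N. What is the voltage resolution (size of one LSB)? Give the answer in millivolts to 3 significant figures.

Full-scale range = 1.38 V − (-1.38 V) = 2.76 V.
2^9 = 512 levels.
LSB = 2.76 V ÷ 2^9 = 2.76/512 V = 5.39 mV.

5.39 mV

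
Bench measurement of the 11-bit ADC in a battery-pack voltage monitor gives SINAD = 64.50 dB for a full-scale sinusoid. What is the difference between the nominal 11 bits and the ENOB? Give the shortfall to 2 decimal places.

ENOB = (SINAD − 1.76)/6.02 = (64.50 − 1.76)/6.02 = 10.4219 bits.
Shortfall = 11 − 10.4219 = 0.5781 bits.

0.58 bits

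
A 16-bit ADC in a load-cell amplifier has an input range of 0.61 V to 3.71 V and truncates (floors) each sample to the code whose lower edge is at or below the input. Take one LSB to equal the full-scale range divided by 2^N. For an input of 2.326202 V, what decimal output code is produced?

36281

Range = 3.71 − (0.61) = 3.1 V. LSB = 3.1 V / 2^16 ≈ 47.30 µV.
(V_in − V_min) × 2^16/range = (2.326202 − (0.61)) × 65536/3.1 = 36281.618.
Floor → code = 36281.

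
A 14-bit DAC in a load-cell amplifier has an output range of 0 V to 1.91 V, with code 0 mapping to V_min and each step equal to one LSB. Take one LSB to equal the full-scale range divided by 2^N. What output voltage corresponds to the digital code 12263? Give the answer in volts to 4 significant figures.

Range is 1.91 V. LSB = 1.91 V / 2^14.
V_out = 0 + 12263 × (1.91/16384) V
      = 0 V + 1.42959 V = 1.42959 V.

1.430 V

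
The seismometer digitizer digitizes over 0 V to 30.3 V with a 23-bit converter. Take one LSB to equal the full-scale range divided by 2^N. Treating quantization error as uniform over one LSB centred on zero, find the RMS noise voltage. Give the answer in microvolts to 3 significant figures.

1.04 µV

Full-scale range = 30.3 V.
LSB = 30.3 V ÷ 2^23 = 30.3/8388608 V = 3.6120 µV.
σ_q = LSB/√12 = 3.6120 µV/3.4641 = 1.04 µV.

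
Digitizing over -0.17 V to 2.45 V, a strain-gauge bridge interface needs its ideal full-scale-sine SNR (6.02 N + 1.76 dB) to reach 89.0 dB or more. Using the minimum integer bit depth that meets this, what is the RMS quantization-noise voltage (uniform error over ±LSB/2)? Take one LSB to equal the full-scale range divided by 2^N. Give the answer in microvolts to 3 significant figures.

Full-scale range = 2.45 V − (-0.17 V) = 2.62 V.
6.02 N + 1.76 ≥ 89.0 gives N ≥ 14.492, so the minimum integer is 15.
Step size = 2.62/32768 V = 79.956 µV.
V_rms = LSB/√12 = 23.1 µV.

23.1 µV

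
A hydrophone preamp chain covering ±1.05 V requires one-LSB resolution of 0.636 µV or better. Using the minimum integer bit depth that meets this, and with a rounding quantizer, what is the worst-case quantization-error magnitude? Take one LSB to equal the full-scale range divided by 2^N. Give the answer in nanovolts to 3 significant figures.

The full-scale span is 1.05 − (-1.05) = 2.1 V.
Need 2^N ≥ 2.1 V / 0.636 µV = 3.302e6 → N_min = 22.
Step size = 2.1/4194304 V = 0.50068 µV.
Half an LSB is 250 nV.

250 nV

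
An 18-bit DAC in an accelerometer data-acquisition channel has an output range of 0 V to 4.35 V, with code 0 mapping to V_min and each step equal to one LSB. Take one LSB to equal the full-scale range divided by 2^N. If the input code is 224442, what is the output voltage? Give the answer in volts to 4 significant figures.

3.724 V

Range is 4.35 V. LSB = 4.35 V / 2^18.
V_out = 0 + 224442 × (4.35/262144) V
      = 0 V + 3.72438 V = 3.72438 V.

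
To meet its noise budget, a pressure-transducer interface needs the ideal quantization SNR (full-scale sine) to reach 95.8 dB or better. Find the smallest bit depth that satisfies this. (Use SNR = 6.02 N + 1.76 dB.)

Solving 6.02 N ≥ 95.8 − 1.76: N ≥ 15.621. Round up → N = 16.

16 bits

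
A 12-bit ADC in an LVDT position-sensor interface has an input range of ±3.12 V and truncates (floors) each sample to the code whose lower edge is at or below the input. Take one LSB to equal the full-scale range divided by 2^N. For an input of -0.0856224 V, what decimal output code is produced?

Full-scale range = 3.12 V − (-3.12 V) = 6.24 V. LSB = 6.24 V / 2^12 ≈ 1.523 mV.
code = ⌊(V_in − V_min)/LSB⌋ = ⌊(V_in − V_min) × 2^12 / range⌋
     = ⌊(-0.0856224 − (-3.12)) × 4096 / 6.24⌋ = ⌊3.0343776 × 4096/6.24⌋
     = ⌊1991.797⌋ = 1991.

1991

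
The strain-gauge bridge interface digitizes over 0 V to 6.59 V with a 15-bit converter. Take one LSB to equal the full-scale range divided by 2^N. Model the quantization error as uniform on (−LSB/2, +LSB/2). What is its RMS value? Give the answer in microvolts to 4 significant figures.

Range is 6.59 V.
Step size = 6.59/32768 V = 201.111 µV.
V_rms = LSB/√12 = 201.111 µV / √12 = 58.06 µV.

58.06 µV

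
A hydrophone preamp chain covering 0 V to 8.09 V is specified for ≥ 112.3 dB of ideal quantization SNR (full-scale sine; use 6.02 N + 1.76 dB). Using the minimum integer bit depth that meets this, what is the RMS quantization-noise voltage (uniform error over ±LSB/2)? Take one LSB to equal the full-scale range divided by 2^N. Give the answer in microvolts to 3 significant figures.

Span = 8.09 V.
N ≥ (112.3 − 1.76)/6.02 = 18.362 → N_min = 19.
LSB = 8.09 V / 2^19 = 15.430 µV.
RMS noise = LSB/√12 = 4.45 µV.

4.45 µV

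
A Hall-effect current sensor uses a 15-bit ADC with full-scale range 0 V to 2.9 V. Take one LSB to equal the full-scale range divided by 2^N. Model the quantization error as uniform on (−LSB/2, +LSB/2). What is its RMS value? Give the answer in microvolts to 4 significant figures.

V_FS = 2.9 V.
LSB = 2.9 V ÷ 2^15 = 2.9/32768 V = 88.5010 µV.
For a uniform distribution on [−LSB/2, +LSB/2], V_rms = LSB/√12 = 88.5010 µV/3.4641 = 25.55 µV.

25.55 µV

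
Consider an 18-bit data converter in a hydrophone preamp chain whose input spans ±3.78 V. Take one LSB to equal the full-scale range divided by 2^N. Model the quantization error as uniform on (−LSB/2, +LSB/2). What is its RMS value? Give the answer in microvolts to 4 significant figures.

Full-scale range = 3.78 V − (-3.78 V) = 7.56 V.
One LSB is 7.56 V / 262144 = 28.8391 µV.
RMS of a uniform error over width LSB is LSB/√12 = 8.325 µV.

8.325 µV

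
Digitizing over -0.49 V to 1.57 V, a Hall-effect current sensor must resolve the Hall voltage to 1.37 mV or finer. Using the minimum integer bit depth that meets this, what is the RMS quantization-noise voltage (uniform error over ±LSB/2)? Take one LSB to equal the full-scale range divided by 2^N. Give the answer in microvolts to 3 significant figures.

The full-scale span is 1.57 − (-0.49) = 2.06 V.
Levels needed ≥ 2.06/1.37 mV = 1504. 2^11 = 2048 suffices, so N_min = 11.
LSB = 2.06 V / 2^11 = 1.0059 mV.
V_rms = LSB/√12 = 290 µV.

290 µV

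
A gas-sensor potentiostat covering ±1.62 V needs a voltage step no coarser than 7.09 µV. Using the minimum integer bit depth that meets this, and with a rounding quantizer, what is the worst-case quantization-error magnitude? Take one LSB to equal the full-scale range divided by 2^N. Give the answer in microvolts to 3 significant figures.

3.09 µV

Range = 1.62 − (-1.62) = 3.24 V.
Levels needed ≥ 3.24/7.09 µV = 457000. 2^19 = 524288 suffices, so N_min = 19.
One LSB is 3.24 V / 524288 = 6.1798 µV.
Half an LSB is 3.09 µV.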